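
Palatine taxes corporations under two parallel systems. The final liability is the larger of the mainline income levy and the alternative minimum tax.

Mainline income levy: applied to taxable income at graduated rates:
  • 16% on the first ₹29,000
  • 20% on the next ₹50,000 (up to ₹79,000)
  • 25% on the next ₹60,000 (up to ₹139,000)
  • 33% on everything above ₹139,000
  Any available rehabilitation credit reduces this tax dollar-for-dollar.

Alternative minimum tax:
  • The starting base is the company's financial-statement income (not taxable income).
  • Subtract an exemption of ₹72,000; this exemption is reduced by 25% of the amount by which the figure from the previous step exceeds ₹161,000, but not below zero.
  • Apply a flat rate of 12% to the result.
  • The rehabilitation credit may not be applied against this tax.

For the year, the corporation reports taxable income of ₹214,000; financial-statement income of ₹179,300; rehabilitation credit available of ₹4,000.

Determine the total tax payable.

₹50,390

Alternative minimum tax:
  Base (financial-statement income): ₹179,300
  Exemption: ₹72,000 − 25% × (₹179,300 − ₹161,000) = ₹72,000 − ₹4,575 = ₹67,425
  Base: ₹179,300 − ₹67,425 = ₹111,875
  ₹111,875 × 12% = ₹13,425

Mainline income levy:
  ₹29,000 × 16% = ₹4,640
  ₹50,000 × 20% = ₹10,000
  ₹60,000 × 25% = ₹15,000
  ₹75,000 × 33% = ₹24,750
  → ₹54,390
  Less rehabilitation credit ₹4,000 → ₹50,390

₹50,390 > ₹13,425, so the mainline income levy governs.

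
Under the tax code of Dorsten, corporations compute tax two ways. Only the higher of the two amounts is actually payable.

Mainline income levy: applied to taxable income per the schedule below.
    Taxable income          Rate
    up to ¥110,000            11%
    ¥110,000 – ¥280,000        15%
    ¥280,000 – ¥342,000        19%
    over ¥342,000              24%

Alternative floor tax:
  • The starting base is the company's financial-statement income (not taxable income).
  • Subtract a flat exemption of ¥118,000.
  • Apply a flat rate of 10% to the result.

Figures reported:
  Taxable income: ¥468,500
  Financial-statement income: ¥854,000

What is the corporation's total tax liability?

Mainline income levy:
  ¥110,000 × 11% = ¥12,100
  ¥170,000 × 15% = ¥25,500
  ¥62,000 × 19% = ¥11,780
  ¥126,500 × 24% = ¥30,360
  → ¥79,740

Alternative floor tax:
  Base (financial-statement income): ¥854,000
  Less exemption ¥118,000 → base ¥736,000
  ¥736,000 × 10% = ¥73,600

¥79,740 > ¥73,600, so the mainline income levy governs.

¥79,740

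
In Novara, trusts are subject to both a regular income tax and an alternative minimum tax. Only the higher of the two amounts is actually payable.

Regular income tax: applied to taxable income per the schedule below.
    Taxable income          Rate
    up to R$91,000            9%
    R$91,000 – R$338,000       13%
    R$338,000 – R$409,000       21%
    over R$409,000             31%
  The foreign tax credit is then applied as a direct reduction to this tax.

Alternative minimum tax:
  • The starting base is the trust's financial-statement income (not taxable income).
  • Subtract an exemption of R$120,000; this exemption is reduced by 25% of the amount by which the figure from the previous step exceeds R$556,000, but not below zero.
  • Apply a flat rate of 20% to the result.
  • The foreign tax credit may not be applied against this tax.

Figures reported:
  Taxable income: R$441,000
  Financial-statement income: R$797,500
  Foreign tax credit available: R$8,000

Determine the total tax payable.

R$147,575

Alternative minimum tax:
  Base (financial-statement income): R$797,500
  Exemption: R$120,000 − 25% × (R$797,500 − R$556,000) = R$120,000 − R$60,375 = R$59,625
  Base: R$797,500 − R$59,625 = R$737,875
  R$737,875 × 20% = R$147,575

Regular income tax:
  R$91,000 × 9% = R$8,190
  R$247,000 × 13% = R$32,110
  R$71,000 × 21% = R$14,910
  R$32,000 × 31% = R$9,920
  → R$65,130
  Less foreign tax credit R$8,000 → R$57,130

R$147,575 > R$57,130, so the alternative minimum tax is the binding amount.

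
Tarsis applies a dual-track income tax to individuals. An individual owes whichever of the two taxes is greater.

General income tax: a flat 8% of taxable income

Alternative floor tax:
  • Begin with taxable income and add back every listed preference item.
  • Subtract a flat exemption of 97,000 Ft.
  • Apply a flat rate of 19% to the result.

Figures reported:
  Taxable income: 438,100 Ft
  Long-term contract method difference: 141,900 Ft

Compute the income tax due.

Alternative floor tax:
  Adjusted income: 438,100 Ft + 141,900 Ft = 580,000 Ft
  Less exemption 97,000 Ft → base 483,000 Ft
  483,000 Ft × 19% = 91,770 Ft

General income tax:
  438,100 Ft × 8% = 35,048 Ft

91,770 Ft > 35,048 Ft, so the alternative floor tax is the binding amount.

91,770 Ft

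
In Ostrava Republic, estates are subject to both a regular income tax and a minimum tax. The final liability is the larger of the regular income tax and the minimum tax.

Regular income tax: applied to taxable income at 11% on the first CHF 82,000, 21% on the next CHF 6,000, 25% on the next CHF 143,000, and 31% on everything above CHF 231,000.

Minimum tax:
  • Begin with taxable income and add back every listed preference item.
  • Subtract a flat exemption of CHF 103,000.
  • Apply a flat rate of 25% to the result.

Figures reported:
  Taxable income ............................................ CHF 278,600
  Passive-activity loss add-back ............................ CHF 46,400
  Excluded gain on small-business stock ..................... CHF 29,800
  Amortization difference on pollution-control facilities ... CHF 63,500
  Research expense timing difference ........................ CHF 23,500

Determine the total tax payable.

Regular income tax:
  CHF 82,000 × 11% = CHF 9,020
  CHF 6,000 × 21% = CHF 1,260
  CHF 143,000 × 25% = CHF 35,750
  CHF 47,600 × 31% = CHF 14,756
  → CHF 60,786

Minimum tax:
  Adjusted income: CHF 278,600 + CHF 46,400 + CHF 29,800 + CHF 63,500 + CHF 23,500 = CHF 441,800
  Less exemption CHF 103,000 → base CHF 338,800
  CHF 338,800 × 25% = CHF 84,700

CHF 84,700 > CHF 60,786, so the minimum tax is the binding amount.

CHF 84,700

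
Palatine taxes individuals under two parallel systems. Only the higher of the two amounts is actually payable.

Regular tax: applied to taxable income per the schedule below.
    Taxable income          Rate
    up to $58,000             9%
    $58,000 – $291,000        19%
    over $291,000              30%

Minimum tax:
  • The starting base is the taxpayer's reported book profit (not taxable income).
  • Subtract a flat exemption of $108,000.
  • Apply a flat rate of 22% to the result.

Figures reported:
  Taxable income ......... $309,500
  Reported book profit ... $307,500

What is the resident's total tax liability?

Minimum tax:
  Base (reported book profit): $307,500
  Less exemption $108,000 → base $199,500
  $199,500 × 22% = $43,890

Regular tax:
  $58,000 × 9% = $5,220
  $233,000 × 19% = $44,270
  $18,500 × 30% = $5,550
  → $55,040

$55,040 > $43,890, so the regular tax governs.

$55,040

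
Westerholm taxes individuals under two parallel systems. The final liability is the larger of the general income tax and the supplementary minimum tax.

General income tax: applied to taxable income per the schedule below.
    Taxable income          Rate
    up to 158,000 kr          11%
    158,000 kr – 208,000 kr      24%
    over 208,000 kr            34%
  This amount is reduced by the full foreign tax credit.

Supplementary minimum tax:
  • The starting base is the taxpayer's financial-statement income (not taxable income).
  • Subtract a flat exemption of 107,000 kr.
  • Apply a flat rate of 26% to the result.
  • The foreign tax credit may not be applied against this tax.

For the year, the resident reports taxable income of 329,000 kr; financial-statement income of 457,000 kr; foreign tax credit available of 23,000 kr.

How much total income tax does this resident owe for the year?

91,000 kr

Supplementary minimum tax:
  Base (financial-statement income): 457,000 kr
  Less exemption 107,000 kr → base 350,000 kr
  350,000 kr × 26% = 91,000 kr

General income tax:
  158,000 kr × 11% = 17,380 kr
  50,000 kr × 24% = 12,000 kr
  121,000 kr × 34% = 41,140 kr
  → 70,520 kr
  Less foreign tax credit 23,000 kr → 47,520 kr

91,000 kr > 47,520 kr, so the supplementary minimum tax is the binding amount.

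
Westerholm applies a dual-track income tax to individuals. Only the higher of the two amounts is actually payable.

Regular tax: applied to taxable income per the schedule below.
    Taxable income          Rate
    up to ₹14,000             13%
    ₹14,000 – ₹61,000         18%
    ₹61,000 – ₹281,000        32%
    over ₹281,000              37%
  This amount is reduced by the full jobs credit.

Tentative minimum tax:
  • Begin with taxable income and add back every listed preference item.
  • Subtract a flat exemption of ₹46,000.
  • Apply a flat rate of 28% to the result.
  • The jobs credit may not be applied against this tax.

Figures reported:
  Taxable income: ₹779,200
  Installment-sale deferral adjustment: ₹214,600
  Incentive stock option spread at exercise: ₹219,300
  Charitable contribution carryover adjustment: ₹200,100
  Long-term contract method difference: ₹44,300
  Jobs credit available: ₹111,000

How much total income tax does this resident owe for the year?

Tentative minimum tax:
  Adjusted income: ₹779,200 + ₹214,600 + ₹219,300 + ₹200,100 + ₹44,300 = ₹1,457,500
  Less exemption ₹46,000 → base ₹1,411,500
  ₹1,411,500 × 28% = ₹395,220

Regular tax:
  ₹14,000 × 13% = ₹1,820
  ₹47,000 × 18% = ₹8,460
  ₹220,000 × 32% = ₹70,400
  ₹498,200 × 37% = ₹184,334
  → ₹265,014
  Less jobs credit ₹111,000 → ₹154,014

₹395,220 > ₹154,014, so the tentative minimum tax is the binding amount.

₹395,220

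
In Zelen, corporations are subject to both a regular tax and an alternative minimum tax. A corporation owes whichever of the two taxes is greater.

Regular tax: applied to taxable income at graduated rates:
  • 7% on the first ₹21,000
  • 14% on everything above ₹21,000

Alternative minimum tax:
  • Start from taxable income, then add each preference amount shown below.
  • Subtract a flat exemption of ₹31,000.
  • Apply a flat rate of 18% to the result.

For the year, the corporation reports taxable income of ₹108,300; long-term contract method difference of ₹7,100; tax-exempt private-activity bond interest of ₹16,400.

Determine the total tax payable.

₹18,144

Alternative minimum tax:
  Adjusted income: ₹108,300 + ₹7,100 + ₹16,400 = ₹131,800
  Less exemption ₹31,000 → base ₹100,800
  ₹100,800 × 18% = ₹18,144

Regular tax:
  ₹21,000 × 7% = ₹1,470
  ₹87,300 × 14% = ₹12,222
  → ₹13,692

₹18,144 > ₹13,692, so the alternative minimum tax is the binding amount.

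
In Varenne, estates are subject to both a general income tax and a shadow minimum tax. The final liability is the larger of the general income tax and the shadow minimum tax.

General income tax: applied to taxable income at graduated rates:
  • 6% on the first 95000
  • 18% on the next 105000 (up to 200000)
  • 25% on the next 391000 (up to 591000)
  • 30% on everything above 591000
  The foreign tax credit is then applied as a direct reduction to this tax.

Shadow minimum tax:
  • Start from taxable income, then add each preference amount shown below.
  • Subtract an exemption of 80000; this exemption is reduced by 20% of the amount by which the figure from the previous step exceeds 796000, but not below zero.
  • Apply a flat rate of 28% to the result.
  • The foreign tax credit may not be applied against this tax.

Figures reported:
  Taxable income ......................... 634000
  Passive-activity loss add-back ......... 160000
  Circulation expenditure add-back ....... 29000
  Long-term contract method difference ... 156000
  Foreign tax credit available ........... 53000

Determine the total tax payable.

General income tax:
  95000 × 6% = 5700
  105000 × 18% = 18900
  391000 × 25% = 97750
  43000 × 30% = 12900
  → 135250
  Less foreign tax credit 53000 → 82250

Shadow minimum tax:
  Adjusted income: 634000 + 160000 + 29000 + 156000 = 979000
  Exemption: 80000 − 20% × (979000 − 796000) = 80000 − 36600 = 43400
  Base: 979000 − 43400 = 935600
  935600 × 28% = 261968

261968 > 82250, so the shadow minimum tax is the binding amount.

261968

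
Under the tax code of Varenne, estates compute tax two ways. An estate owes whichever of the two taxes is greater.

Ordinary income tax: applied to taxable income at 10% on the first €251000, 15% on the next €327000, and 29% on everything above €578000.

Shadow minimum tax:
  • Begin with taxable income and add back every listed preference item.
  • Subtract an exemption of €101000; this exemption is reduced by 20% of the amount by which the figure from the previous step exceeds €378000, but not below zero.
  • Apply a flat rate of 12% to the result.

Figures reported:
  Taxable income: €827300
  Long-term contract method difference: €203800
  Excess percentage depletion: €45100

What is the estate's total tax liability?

Ordinary income tax:
  €251000 × 10% = €25100
  €327000 × 15% = €49050
  €249300 × 29% = €72297
  → €146447

Shadow minimum tax:
  Adjusted income: €827300 + €203800 + €45100 = €1076200
  Exemption: 20% × (€1076200 − €378000) = €139640 ≥ €101000, so the exemption is fully phased out
  Base: €1076200 − €0 = €1076200
  €1076200 × 12% = €129144

€146447 > €129144, so the ordinary income tax governs.

€146447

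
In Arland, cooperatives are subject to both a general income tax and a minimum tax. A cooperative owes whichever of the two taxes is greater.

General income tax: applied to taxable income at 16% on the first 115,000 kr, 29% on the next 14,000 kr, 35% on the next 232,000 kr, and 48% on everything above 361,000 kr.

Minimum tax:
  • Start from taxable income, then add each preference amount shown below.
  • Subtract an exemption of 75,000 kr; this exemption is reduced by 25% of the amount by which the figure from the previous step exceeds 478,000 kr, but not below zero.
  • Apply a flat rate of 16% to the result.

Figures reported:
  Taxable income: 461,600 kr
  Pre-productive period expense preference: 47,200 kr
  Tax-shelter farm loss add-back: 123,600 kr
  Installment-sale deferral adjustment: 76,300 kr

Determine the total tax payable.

151,948 kr

General income tax:
  115,000 kr × 16% = 18,400 kr
  14,000 kr × 29% = 4,060 kr
  232,000 kr × 35% = 81,200 kr
  100,600 kr × 48% = 48,288 kr
  → 151,948 kr

Minimum tax:
  Adjusted income: 461,600 kr + 47,200 kr + 123,600 kr + 76,300 kr = 708,700 kr
  Exemption: 75,000 kr − 25% × (708,700 kr − 478,000 kr) = 75,000 kr − 57,675 kr = 17,325 kr
  Base: 708,700 kr − 17,325 kr = 691,375 kr
  691,375 kr × 16% = 110,620 kr

151,948 kr > 110,620 kr, so the general income tax governs.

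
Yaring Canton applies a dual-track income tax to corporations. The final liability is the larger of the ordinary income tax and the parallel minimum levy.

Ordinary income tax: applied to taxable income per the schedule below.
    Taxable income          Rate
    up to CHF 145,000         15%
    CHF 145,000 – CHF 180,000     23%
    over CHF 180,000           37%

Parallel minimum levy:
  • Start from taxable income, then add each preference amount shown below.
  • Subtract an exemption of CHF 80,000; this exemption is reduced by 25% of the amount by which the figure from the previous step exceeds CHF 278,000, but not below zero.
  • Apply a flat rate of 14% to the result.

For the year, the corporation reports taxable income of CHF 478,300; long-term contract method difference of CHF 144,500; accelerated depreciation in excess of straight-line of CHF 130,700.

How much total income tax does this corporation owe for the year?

Parallel minimum levy:
  Adjusted income: CHF 478,300 + CHF 144,500 + CHF 130,700 = CHF 753,500
  Exemption: 25% × (CHF 753,500 − CHF 278,000) = CHF 118,875 ≥ CHF 80,000, so the exemption is fully phased out
  Base: CHF 753,500 − CHF 0 = CHF 753,500
  CHF 753,500 × 14% = CHF 105,490

Ordinary income tax:
  CHF 145,000 × 15% = CHF 21,750
  CHF 35,000 × 23% = CHF 8,050
  CHF 298,300 × 37% = CHF 110,371
  → CHF 140,171

CHF 140,171 > CHF 105,490, so the ordinary income tax governs.

CHF 140,171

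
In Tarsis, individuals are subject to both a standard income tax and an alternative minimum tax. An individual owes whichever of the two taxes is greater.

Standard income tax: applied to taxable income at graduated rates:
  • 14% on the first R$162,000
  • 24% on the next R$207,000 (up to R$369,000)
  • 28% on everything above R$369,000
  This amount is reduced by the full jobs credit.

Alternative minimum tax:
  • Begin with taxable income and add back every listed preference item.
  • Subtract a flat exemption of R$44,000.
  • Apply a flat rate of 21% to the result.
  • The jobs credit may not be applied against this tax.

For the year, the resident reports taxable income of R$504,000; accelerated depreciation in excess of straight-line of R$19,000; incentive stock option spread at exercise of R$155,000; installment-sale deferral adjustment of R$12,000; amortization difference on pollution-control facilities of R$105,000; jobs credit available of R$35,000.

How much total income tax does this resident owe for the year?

R$157,710

Standard income tax:
  R$162,000 × 14% = R$22,680
  R$207,000 × 24% = R$49,680
  R$135,000 × 28% = R$37,800
  → R$110,160
  Less jobs credit R$35,000 → R$75,160

Alternative minimum tax:
  Adjusted income: R$504,000 + R$19,000 + R$155,000 + R$12,000 + R$105,000 = R$795,000
  Less exemption R$44,000 → base R$751,000
  R$751,000 × 21% = R$157,710

R$157,710 > R$75,160, so the alternative minimum tax is the binding amount.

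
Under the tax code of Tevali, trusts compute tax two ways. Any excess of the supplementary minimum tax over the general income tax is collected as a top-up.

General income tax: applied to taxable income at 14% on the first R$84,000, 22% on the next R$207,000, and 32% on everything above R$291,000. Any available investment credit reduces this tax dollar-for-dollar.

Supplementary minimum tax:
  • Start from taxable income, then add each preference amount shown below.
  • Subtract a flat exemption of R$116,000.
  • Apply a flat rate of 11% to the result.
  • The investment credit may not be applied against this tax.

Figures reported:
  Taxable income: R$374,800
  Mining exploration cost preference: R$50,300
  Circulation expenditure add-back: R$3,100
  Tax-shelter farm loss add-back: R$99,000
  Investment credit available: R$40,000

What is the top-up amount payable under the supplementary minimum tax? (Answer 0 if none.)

R$1,116

Supplementary minimum tax:
  Adjusted income: R$374,800 + R$50,300 + R$3,100 + R$99,000 = R$527,200
  Less exemption R$116,000 → base R$411,200
  R$411,200 × 11% = R$45,232

General income tax:
  R$84,000 × 14% = R$11,760
  R$207,000 × 22% = R$45,540
  R$83,800 × 32% = R$26,816
  → R$84,116
  Less investment credit R$40,000 → R$44,116

Excess of supplementary minimum tax over general income tax: R$45,232 − R$44,116 = R$1,116.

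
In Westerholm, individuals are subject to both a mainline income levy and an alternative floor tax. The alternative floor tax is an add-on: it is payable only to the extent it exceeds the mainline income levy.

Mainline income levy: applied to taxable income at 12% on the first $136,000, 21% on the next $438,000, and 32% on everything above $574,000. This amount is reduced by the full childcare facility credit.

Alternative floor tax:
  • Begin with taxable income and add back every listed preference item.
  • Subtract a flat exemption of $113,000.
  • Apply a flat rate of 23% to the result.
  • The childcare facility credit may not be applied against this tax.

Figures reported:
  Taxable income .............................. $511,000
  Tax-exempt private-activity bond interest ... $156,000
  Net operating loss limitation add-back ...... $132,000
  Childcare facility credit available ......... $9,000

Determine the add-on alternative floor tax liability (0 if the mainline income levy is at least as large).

Alternative floor tax:
  Adjusted income: $511,000 + $156,000 + $132,000 = $799,000
  Less exemption $113,000 → base $686,000
  $686,000 × 23% = $157,780

Mainline income levy:
  $136,000 × 12% = $16,320
  $375,000 × 21% = $78,750
  → $95,070
  Less childcare facility credit $9,000 → $86,070

Excess of alternative floor tax over mainline income levy: $157,780 − $86,070 = $71,710.

$71,710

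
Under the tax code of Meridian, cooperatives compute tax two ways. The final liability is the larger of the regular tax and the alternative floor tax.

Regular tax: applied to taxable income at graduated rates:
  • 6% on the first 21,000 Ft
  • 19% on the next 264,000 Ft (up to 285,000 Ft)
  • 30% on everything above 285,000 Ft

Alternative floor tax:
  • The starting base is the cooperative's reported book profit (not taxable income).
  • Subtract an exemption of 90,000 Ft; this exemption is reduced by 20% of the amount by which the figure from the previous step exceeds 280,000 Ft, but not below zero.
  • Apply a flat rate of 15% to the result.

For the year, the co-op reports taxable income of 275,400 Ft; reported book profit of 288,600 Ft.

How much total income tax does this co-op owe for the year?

Regular tax:
  21,000 Ft × 6% = 1,260 Ft
  254,400 Ft × 19% = 48,336 Ft
  → 49,596 Ft

Alternative floor tax:
  Base (reported book profit): 288,600 Ft
  Exemption: 90,000 Ft − 20% × (288,600 Ft − 280,000 Ft) = 90,000 Ft − 1,720 Ft = 88,280 Ft
  Base: 288,600 Ft − 88,280 Ft = 200,320 Ft
  200,320 Ft × 15% = 30,048 Ft

49,596 Ft > 30,048 Ft, so the regular tax governs.

49,596 Ft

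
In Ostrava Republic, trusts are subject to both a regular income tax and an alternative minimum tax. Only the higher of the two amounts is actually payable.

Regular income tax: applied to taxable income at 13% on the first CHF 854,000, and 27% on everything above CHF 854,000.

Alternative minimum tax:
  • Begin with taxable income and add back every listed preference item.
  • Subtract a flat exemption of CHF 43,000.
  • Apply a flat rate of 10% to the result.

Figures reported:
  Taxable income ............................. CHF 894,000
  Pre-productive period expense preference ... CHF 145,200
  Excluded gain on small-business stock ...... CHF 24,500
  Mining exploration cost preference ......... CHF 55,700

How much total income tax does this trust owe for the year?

CHF 121,820

Alternative minimum tax:
  Adjusted income: CHF 894,000 + CHF 145,200 + CHF 24,500 + CHF 55,700 = CHF 1,119,400
  Less exemption CHF 43,000 → base CHF 1,076,400
  CHF 1,076,400 × 10% = CHF 107,640

Regular income tax:
  CHF 854,000 × 13% = CHF 111,020
  CHF 40,000 × 27% = CHF 10,800
  → CHF 121,820

CHF 121,820 > CHF 107,640, so the regular income tax governs.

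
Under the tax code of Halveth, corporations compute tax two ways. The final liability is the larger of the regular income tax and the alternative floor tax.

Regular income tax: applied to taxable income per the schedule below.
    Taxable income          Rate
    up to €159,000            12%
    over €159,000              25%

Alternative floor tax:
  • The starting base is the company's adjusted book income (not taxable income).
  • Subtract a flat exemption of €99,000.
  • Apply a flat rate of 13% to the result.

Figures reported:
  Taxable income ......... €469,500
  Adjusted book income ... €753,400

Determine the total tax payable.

€96,705

Regular income tax:
  €159,000 × 12% = €19,080
  €310,500 × 25% = €77,625
  → €96,705

Alternative floor tax:
  Base (adjusted book income): €753,400
  Less exemption €99,000 → base €654,400
  €654,400 × 13% = €85,072

€96,705 > €85,072, so the regular income tax governs.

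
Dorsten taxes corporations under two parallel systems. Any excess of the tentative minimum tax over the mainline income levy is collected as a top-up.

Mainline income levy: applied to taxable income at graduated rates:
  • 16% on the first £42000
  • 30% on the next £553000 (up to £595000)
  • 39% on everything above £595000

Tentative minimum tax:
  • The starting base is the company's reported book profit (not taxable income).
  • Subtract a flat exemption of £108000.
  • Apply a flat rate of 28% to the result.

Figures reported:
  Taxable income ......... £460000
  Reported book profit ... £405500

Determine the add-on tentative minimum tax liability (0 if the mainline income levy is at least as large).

£0

Tentative minimum tax:
  Base (reported book profit): £405500
  Less exemption £108000 → base £297500
  £297500 × 28% = £83300

Mainline income levy:
  £42000 × 16% = £6720
  £418000 × 30% = £125400
  → £132120

£83300 ≤ £132120, so no add-on is due.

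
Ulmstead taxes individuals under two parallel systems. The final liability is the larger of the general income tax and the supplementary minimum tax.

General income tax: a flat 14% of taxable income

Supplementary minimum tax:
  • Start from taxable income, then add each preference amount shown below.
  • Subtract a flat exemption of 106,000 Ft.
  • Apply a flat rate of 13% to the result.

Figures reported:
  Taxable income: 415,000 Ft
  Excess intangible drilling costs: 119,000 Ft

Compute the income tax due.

58,100 Ft

Supplementary minimum tax:
  Adjusted income: 415,000 Ft + 119,000 Ft = 534,000 Ft
  Less exemption 106,000 Ft → base 428,000 Ft
  428,000 Ft × 13% = 55,640 Ft

General income tax:
  415,000 Ft × 14% = 58,100 Ft

58,100 Ft > 55,640 Ft, so the general income tax governs.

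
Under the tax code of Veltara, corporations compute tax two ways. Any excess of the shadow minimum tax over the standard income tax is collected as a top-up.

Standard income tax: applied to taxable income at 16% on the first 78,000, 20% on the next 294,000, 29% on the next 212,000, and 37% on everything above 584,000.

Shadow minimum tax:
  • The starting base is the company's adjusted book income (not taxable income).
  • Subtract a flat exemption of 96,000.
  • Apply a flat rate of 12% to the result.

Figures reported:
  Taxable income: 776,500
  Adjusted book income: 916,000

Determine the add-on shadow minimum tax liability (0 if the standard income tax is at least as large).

0

Standard income tax:
  78,000 × 16% = 12,480
  294,000 × 20% = 58,800
  212,000 × 29% = 61,480
  192,500 × 37% = 71,225
  → 203,985

Shadow minimum tax:
  Base (adjusted book income): 916,000
  Less exemption 96,000 → base 820,000
  820,000 × 12% = 98,400

98,400 ≤ 203,985, so no add-on is due.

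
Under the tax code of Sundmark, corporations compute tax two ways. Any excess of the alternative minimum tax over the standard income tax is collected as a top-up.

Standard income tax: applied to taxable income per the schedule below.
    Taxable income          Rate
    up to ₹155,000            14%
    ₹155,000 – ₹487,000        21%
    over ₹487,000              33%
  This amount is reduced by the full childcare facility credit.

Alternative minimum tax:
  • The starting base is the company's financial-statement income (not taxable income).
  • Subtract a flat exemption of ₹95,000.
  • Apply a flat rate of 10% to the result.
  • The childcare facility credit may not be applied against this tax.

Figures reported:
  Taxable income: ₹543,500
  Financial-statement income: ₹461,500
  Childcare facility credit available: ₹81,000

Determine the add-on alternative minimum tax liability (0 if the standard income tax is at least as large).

₹7,585

Alternative minimum tax:
  Base (financial-statement income): ₹461,500
  Less exemption ₹95,000 → base ₹366,500
  ₹366,500 × 10% = ₹36,650

Standard income tax:
  ₹155,000 × 14% = ₹21,700
  ₹332,000 × 21% = ₹69,720
  ₹56,500 × 33% = ₹18,645
  → ₹110,065
  Less childcare facility credit ₹81,000 → ₹29,065

Excess of alternative minimum tax over standard income tax: ₹36,650 − ₹29,065 = ₹7,585.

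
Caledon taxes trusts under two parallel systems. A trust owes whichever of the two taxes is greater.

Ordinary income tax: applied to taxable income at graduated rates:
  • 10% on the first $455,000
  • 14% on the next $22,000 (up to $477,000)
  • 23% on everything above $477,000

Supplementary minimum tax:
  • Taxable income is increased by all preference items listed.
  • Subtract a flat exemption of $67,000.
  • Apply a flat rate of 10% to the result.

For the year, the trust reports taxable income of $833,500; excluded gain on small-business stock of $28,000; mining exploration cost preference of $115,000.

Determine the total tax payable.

Supplementary minimum tax:
  Adjusted income: $833,500 + $28,000 + $115,000 = $976,500
  Less exemption $67,000 → base $909,500
  $909,500 × 10% = $90,950

Ordinary income tax:
  $455,000 × 10% = $45,500
  $22,000 × 14% = $3,080
  $356,500 × 23% = $81,995
  → $130,575

$130,575 > $90,950, so the ordinary income tax governs.

$130,575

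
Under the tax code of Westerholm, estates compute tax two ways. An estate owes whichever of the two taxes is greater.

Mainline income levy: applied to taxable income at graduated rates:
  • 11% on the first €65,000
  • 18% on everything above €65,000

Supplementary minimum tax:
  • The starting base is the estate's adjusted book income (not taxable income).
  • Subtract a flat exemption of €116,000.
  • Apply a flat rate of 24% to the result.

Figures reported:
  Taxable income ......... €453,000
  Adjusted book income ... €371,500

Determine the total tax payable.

Mainline income levy:
  €65,000 × 11% = €7,150
  €388,000 × 18% = €69,840
  → €76,990

Supplementary minimum tax:
  Base (adjusted book income): €371,500
  Less exemption €116,000 → base €255,500
  €255,500 × 24% = €61,320

€76,990 > €61,320, so the mainline income levy governs.

€76,990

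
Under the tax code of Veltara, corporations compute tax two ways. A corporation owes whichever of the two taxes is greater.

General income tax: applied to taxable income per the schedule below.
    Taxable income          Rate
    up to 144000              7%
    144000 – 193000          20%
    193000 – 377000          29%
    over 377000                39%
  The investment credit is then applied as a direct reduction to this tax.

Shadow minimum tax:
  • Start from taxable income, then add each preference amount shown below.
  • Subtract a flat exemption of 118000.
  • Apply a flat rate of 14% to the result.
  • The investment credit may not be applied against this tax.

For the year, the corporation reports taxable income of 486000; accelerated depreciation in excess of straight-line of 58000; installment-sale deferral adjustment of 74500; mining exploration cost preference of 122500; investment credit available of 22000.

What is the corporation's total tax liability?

General income tax:
  144000 × 7% = 10080
  49000 × 20% = 9800
  184000 × 29% = 53360
  109000 × 39% = 42510
  → 115750
  Less investment credit 22000 → 93750

Shadow minimum tax:
  Adjusted income: 486000 + 58000 + 74500 + 122500 = 741000
  Less exemption 118000 → base 623000
  623000 × 14% = 87220

93750 > 87220, so the general income tax governs.

93750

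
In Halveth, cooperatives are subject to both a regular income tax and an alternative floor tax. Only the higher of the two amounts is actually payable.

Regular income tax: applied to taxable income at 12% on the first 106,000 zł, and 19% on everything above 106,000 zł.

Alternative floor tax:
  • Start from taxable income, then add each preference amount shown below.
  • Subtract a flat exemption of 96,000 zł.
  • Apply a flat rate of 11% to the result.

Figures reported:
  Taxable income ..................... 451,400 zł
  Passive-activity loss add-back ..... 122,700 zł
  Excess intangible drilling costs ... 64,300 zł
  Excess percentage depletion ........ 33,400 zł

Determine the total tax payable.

Alternative floor tax:
  Adjusted income: 451,400 zł + 122,700 zł + 64,300 zł + 33,400 zł = 671,800 zł
  Less exemption 96,000 zł → base 575,800 zł
  575,800 zł × 11% = 63,338 zł

Regular income tax:
  106,000 zł × 12% = 12,720 zł
  345,400 zł × 19% = 65,626 zł
  → 78,346 zł

78,346 zł > 63,338 zł, so the regular income tax governs.

78,346 zł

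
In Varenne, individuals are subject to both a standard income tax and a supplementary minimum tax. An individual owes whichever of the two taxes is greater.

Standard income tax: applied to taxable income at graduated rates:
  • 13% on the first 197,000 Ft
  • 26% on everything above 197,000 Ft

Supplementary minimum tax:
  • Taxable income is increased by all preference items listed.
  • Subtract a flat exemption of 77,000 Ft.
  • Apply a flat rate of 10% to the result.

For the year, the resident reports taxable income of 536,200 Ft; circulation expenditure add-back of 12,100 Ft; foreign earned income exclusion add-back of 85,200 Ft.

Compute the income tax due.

Supplementary minimum tax:
  Adjusted income: 536,200 Ft + 12,100 Ft + 85,200 Ft = 633,500 Ft
  Less exemption 77,000 Ft → base 556,500 Ft
  556,500 Ft × 10% = 55,650 Ft

Standard income tax:
  197,000 Ft × 13% = 25,610 Ft
  339,200 Ft × 26% = 88,192 Ft
  → 113,802 Ft

113,802 Ft > 55,650 Ft, so the standard income tax governs.

113,802 Ft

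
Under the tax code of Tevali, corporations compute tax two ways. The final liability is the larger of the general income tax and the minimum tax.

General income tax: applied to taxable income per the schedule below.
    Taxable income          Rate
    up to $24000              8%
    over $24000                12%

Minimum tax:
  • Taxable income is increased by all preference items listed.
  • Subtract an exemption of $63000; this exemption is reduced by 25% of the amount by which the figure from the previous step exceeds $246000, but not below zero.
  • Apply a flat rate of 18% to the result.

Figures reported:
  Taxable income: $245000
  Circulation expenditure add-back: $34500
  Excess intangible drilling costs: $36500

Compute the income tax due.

General income tax:
  $24000 × 8% = $1920
  $221000 × 12% = $26520
  → $28440

Minimum tax:
  Adjusted income: $245000 + $34500 + $36500 = $316000
  Exemption: $63000 − 25% × ($316000 − $246000) = $63000 − $17500 = $45500
  Base: $316000 − $45500 = $270500
  $270500 × 18% = $48690

$48690 > $28440, so the minimum tax is the binding amount.

$48690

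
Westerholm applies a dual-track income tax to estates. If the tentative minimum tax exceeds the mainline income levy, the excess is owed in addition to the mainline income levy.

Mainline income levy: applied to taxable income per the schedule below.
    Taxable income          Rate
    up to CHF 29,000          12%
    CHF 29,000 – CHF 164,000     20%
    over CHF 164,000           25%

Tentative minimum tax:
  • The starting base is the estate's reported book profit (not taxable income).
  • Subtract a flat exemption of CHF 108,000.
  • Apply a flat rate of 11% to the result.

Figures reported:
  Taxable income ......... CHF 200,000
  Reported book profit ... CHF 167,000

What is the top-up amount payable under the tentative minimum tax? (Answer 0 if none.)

CHF 0

Tentative minimum tax:
  Base (reported book profit): CHF 167,000
  Less exemption CHF 108,000 → base CHF 59,000
  CHF 59,000 × 11% = CHF 6,490

Mainline income levy:
  CHF 29,000 × 12% = CHF 3,480
  CHF 135,000 × 20% = CHF 27,000
  CHF 36,000 × 25% = CHF 9,000
  → CHF 39,480

CHF 6,490 ≤ CHF 39,480, so no add-on is due.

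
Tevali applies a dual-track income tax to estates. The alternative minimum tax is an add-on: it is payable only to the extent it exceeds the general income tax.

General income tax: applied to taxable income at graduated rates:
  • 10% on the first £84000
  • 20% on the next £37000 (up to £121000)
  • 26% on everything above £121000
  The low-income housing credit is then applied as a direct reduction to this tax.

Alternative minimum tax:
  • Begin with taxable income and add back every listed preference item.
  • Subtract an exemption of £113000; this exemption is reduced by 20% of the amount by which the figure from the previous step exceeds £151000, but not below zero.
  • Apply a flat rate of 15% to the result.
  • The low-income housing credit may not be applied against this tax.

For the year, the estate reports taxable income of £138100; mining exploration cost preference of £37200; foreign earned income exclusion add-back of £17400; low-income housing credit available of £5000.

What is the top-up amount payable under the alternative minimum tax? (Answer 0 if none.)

General income tax:
  £84000 × 10% = £8400
  £37000 × 20% = £7400
  £17100 × 26% = £4446
  → £20246
  Less low-income housing credit £5000 → £15246

Alternative minimum tax:
  Adjusted income: £138100 + £37200 + £17400 = £192700
  Exemption: £113000 − 20% × (£192700 − £151000) = £113000 − £8340 = £104660
  Base: £192700 − £104660 = £88040
  £88040 × 15% = £13206

£13206 ≤ £15246, so no add-on is due.

£0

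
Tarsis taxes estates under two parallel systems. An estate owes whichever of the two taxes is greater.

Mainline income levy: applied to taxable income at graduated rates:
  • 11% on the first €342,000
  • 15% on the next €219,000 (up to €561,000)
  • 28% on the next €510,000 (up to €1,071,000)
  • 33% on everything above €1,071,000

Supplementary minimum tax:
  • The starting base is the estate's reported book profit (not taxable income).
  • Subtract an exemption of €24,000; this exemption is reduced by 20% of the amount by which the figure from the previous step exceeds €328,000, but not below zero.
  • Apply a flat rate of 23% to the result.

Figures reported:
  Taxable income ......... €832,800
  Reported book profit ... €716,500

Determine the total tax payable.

€164,795

Mainline income levy:
  €342,000 × 11% = €37,620
  €219,000 × 15% = €32,850
  €271,800 × 28% = €76,104
  → €146,574

Supplementary minimum tax:
  Base (reported book profit): €716,500
  Exemption: 20% × (€716,500 − €328,000) = €77,700 ≥ €24,000, so the exemption is fully phased out
  Base: €716,500 − €0 = €716,500
  €716,500 × 23% = €164,795

€164,795 > €146,574, so the supplementary minimum tax is the binding amount.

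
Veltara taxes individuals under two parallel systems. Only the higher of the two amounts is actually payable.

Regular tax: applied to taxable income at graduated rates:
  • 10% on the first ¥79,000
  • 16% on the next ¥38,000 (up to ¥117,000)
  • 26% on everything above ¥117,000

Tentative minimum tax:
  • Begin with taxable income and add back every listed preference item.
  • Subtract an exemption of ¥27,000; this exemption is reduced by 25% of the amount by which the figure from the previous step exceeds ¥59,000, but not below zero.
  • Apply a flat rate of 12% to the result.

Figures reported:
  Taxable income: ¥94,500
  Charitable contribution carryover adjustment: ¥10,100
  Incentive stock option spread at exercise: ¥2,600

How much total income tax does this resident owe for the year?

Regular tax:
  ¥79,000 × 10% = ¥7,900
  ¥15,500 × 16% = ¥2,480
  → ¥10,380

Tentative minimum tax:
  Adjusted income: ¥94,500 + ¥10,100 + ¥2,600 = ¥107,200
  Exemption: ¥27,000 − 25% × (¥107,200 − ¥59,000) = ¥27,000 − ¥12,050 = ¥14,950
  Base: ¥107,200 − ¥14,950 = ¥92,250
  ¥92,250 × 12% = ¥11,070

¥11,070 > ¥10,380, so the tentative minimum tax is the binding amount.

¥11,070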